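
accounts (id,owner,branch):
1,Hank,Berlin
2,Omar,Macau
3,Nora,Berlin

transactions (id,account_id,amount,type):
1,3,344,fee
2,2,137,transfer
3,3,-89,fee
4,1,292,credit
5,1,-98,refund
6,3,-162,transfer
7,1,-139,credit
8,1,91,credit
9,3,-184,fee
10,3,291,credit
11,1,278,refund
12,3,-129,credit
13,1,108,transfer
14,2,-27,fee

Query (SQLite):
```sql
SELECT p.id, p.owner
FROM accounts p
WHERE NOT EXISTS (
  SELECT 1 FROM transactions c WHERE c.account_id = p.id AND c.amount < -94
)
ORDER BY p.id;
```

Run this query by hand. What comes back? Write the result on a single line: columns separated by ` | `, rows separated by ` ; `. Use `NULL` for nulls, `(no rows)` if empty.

2 | Omar

For each accounts row, check whether any transactions with matching account_id has amount < -94.
Keep rows where that is false.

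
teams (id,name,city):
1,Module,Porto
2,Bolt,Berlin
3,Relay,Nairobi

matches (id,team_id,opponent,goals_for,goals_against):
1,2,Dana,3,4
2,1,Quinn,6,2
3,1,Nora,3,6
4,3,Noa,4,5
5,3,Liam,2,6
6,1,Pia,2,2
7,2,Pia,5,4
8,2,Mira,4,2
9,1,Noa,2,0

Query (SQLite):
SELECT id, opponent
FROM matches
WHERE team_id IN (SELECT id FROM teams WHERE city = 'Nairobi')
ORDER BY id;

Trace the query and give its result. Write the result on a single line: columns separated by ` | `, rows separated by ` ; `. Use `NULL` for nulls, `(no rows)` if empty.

4 | Noa ; 5 | Liam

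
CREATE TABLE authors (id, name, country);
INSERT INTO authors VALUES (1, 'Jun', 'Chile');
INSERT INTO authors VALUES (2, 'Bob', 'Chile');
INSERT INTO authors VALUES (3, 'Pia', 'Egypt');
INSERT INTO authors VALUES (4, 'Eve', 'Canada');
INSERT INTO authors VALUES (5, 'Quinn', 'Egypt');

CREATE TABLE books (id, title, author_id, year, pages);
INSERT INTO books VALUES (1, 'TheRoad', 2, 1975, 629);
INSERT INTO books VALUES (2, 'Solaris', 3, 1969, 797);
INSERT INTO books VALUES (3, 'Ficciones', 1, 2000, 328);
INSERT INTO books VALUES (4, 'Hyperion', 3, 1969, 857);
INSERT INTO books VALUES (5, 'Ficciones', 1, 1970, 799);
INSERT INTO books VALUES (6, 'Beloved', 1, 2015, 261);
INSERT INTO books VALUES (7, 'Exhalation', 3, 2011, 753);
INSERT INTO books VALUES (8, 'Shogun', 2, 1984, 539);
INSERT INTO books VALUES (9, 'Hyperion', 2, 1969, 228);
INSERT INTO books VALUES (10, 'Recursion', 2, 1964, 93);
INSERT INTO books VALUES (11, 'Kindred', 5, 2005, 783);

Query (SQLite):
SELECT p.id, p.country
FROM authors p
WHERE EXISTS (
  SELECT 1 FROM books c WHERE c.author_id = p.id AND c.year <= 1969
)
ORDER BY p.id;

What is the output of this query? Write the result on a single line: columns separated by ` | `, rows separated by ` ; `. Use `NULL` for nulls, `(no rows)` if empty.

2 | Chile ; 3 | Egypt

For each authors row, check whether any books with matching author_id has year <= 1969.
Keep rows where that is true.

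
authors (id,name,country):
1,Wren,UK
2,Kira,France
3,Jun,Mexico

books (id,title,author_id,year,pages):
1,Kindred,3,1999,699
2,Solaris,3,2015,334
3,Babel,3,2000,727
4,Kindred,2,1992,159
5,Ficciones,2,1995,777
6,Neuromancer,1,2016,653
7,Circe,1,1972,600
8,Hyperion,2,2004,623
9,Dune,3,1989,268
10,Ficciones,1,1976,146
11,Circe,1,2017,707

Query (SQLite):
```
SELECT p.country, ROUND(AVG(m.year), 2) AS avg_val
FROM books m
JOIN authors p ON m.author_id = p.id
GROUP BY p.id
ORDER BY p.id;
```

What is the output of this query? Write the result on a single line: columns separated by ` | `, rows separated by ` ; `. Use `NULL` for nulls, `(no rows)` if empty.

Join each books row to its authors via author_id.
Group joined rows by authors.id; compute ROUND(AVG(m.year), 2) per group.
  1: ids {6, 7, 10, 11} → ROUND(AVG(m.year), 2)=1995.25
  2: ids {4, 5, 8} → ROUND(AVG(m.year), 2)=1997
  3: ids {1, 2, 3, 9} → ROUND(AVG(m.year), 2)=2000.75

UK | 1995.25 ; France | 1997 ; Mexico | 2000.75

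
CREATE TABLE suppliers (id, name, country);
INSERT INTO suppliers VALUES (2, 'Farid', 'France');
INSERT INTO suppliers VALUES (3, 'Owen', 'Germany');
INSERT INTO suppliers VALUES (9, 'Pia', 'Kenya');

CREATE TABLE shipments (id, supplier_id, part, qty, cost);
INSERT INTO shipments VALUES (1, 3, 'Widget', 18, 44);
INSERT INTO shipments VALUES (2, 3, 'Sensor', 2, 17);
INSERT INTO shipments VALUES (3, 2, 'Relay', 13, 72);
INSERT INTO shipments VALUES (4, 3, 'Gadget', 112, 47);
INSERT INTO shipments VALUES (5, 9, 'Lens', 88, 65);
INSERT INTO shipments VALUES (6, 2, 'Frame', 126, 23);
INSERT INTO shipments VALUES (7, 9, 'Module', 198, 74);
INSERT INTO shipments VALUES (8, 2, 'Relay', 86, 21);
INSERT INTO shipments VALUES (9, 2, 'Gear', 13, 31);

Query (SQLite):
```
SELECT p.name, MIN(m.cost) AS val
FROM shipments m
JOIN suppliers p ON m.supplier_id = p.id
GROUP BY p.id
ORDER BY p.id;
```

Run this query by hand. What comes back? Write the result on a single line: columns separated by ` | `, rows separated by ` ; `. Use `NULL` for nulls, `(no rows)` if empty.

Join each shipments row to its suppliers via supplier_id.
Group joined rows by suppliers.id; compute MIN(m.cost) per group.
  2: ids {3, 6, 8, 9} → MIN(m.cost)=21
  3: ids {1, 2, 4} → MIN(m.cost)=17
  9: ids {5, 7} → MIN(m.cost)=65

Farid | 21 ; Owen | 17 ; Pia | 65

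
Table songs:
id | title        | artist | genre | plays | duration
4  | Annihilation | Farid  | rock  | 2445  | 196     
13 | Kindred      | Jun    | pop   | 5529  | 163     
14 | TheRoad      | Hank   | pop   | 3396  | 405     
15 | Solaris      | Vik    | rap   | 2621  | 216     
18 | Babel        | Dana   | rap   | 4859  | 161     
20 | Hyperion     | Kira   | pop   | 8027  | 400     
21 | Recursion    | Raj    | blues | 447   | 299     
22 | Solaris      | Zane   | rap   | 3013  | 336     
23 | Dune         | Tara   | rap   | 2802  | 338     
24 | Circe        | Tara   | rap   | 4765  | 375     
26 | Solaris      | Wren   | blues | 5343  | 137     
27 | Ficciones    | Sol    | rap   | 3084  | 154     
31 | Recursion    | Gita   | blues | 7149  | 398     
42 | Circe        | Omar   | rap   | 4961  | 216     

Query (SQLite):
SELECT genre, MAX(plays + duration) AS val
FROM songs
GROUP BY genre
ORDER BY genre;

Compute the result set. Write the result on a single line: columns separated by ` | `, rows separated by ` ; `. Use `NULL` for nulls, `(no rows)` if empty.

blues | 7547 ; pop | 8427 ; rap | 5177 ; rock | 2641

For each row compute plays + duration.
Group by genre; take MAX of the expression per group.
  blues: ids {21, 26, 31} → MAX(plays + duration)=7547
  pop: ids {13, 14, 20} → MAX(plays + duration)=8427
  rap: ids {15, 18, 22, 23, 24, 27, 42} → MAX(plays + duration)=5177
  rock: ids {4} → MAX(plays + duration)=2641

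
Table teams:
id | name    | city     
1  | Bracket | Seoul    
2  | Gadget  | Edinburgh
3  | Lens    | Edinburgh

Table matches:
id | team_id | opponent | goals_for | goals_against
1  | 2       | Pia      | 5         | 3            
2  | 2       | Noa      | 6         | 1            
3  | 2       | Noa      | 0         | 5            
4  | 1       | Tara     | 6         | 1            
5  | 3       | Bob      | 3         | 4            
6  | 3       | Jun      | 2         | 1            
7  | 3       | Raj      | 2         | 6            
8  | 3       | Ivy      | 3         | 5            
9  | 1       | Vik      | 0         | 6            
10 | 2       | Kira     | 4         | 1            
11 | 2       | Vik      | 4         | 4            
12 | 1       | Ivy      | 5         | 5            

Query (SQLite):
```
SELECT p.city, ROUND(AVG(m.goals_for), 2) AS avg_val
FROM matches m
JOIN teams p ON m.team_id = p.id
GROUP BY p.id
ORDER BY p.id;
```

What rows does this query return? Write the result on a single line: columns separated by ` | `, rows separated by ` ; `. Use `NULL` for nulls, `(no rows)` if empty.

Join each matches row to its teams via team_id.
Group joined rows by teams.id; compute ROUND(AVG(m.goals_for), 2) per group.
  1: ids {4, 9, 12} → ROUND(AVG(m.goals_for), 2)=3.67
  2: ids {1, 2, 3, 10, 11} → ROUND(AVG(m.goals_for), 2)=3.8
  3: ids {5, 6, 7, 8} → ROUND(AVG(m.goals_for), 2)=2.5

Seoul | 3.67 ; Edinburgh | 3.8 ; Edinburgh | 2.5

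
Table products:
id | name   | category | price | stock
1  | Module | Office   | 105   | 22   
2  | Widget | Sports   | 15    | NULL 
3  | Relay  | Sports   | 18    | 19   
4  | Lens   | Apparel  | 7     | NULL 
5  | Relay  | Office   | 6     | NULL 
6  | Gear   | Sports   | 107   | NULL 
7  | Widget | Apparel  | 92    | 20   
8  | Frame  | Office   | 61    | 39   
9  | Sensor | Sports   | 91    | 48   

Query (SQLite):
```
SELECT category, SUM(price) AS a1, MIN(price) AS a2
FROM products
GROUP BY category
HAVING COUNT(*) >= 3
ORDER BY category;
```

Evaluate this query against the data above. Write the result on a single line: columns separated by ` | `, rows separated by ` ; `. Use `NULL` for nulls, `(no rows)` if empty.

Office | 172 | 6 ; Sports | 231 | 15

Group products by category.
Per group compute: SUM(price), MIN(price).
HAVING: drop groups with fewer than 3 rows.
  Apparel: ids {4, 7} → SUM(price)=99, MIN(price)=7
  Office: ids {1, 5, 8} → SUM(price)=172, MIN(price)=6
  Sports: ids {2, 3, 6, 9} → SUM(price)=231, MIN(price)=15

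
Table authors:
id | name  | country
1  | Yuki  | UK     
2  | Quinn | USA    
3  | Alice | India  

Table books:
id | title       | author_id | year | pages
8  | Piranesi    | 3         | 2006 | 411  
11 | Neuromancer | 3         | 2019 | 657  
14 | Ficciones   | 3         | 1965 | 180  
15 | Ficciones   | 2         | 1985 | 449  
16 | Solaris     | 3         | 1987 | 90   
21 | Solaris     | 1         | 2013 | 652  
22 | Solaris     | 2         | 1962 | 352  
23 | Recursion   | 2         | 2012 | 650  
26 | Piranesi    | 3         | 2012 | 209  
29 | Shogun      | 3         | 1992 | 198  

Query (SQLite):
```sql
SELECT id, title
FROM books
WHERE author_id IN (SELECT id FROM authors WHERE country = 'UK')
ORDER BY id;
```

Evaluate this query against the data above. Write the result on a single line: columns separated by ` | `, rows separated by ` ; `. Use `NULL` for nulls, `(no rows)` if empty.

21 | Solaris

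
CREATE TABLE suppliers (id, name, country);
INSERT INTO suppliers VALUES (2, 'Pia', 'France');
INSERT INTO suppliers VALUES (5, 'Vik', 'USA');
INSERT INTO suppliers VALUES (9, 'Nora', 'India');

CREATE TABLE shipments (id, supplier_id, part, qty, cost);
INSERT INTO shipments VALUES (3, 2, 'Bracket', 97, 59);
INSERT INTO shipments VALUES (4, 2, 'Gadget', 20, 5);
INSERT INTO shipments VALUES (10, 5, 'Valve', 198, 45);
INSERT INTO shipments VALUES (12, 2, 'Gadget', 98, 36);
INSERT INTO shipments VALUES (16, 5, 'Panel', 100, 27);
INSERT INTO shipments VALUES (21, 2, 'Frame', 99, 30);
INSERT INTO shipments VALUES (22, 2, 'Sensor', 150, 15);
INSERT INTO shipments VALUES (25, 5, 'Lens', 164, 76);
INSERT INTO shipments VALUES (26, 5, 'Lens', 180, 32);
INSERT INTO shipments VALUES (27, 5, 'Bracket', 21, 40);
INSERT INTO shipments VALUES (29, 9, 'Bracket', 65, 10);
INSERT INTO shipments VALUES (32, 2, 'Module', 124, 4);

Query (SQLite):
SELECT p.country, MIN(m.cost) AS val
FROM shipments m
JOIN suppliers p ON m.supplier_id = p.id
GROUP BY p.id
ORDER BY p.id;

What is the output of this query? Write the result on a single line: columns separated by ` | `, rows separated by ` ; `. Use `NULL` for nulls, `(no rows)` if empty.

Join each shipments row to its suppliers via supplier_id.
Group joined rows by suppliers.id; compute MIN(m.cost) per group.
  2: ids {3, 4, 12, 21, 22, 32} → MIN(m.cost)=4
  5: ids {10, 16, 25, 26, 27} → MIN(m.cost)=27
  9: ids {29} → MIN(m.cost)=10

France | 4 ; USA | 27 ; India | 10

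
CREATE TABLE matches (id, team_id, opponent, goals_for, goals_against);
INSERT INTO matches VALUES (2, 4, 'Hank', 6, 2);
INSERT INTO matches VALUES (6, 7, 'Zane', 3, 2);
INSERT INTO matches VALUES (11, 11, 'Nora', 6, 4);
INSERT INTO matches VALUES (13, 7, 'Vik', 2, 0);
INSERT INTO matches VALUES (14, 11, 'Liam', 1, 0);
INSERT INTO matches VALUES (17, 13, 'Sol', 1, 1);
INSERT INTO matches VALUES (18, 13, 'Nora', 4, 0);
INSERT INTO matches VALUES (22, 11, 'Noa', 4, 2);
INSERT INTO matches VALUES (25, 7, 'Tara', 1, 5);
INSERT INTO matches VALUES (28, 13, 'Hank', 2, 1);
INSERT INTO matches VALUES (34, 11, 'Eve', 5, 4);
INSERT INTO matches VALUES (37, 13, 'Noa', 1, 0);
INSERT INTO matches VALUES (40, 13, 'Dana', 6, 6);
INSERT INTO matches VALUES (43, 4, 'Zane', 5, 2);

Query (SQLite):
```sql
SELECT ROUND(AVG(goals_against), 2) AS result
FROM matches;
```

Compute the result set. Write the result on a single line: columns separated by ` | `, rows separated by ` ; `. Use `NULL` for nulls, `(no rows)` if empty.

All goals_against values: [2, 2, 4, 0, 0, 1, 0, 2, 5, 1, 4, 0, 6, 2].
AVG = 29 / 14 (rounded to 2 dp).

2.07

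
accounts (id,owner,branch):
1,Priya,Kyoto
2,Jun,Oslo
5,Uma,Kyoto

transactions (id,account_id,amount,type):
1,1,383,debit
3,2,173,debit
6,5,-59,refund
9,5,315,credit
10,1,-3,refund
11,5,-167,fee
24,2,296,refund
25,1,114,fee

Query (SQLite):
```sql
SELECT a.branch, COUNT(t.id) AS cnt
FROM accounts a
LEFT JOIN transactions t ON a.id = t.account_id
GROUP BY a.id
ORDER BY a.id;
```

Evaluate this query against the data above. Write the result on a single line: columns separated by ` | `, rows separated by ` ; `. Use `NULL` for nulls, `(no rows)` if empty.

LEFT JOIN keeps every accounts row; unmatched ones get NULL for transactions columns.
Group by accounts.id and compute COUNT(t.id). COUNT(col) of an all-NULL group is 0.
  1: ids {1, 10, 25} → COUNT(t.id)=3
  2: ids {3, 24} → COUNT(t.id)=2
  5: ids {6, 9, 11} → COUNT(t.id)=3

Kyoto | 3 ; Oslo | 2 ; Kyoto | 3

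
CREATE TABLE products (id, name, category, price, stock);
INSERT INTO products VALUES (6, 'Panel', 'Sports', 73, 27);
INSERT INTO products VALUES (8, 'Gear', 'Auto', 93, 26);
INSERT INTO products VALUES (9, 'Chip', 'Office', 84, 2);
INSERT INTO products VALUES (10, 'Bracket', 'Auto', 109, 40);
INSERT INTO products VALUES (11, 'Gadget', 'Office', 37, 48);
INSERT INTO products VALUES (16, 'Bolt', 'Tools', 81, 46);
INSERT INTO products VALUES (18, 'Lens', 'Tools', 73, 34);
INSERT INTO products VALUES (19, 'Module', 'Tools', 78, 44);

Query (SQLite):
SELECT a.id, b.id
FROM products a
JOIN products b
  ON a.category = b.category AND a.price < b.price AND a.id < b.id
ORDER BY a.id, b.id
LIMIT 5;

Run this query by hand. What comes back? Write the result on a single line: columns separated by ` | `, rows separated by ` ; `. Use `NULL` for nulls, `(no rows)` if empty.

Pairs (a,b) with same category, a.price < b.price, a.id < b.id.
category groups: Auto:{8,10} Office:{9,11} Sports:{6} Tools:{16,18,19}
Ordered by (a.id, b.id); first 5.

8 | 10 ; 18 | 19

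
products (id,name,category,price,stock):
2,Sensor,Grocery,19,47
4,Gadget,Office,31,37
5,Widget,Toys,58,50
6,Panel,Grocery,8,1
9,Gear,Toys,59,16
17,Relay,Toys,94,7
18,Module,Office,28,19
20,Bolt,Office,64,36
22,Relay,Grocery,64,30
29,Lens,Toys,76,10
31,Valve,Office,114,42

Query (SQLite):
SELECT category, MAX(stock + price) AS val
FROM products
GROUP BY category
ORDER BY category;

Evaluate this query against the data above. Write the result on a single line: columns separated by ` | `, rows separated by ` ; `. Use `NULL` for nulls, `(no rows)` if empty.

For each row compute stock + price.
Group by category; take MAX of the expression per group.
  Grocery: ids {2, 6, 22} → MAX(stock + price)=94
  Office: ids {4, 18, 20, 31} → MAX(stock + price)=156
  Toys: ids {5, 9, 17, 29} → MAX(stock + price)=108

Grocery | 94 ; Office | 156 ; Toys | 108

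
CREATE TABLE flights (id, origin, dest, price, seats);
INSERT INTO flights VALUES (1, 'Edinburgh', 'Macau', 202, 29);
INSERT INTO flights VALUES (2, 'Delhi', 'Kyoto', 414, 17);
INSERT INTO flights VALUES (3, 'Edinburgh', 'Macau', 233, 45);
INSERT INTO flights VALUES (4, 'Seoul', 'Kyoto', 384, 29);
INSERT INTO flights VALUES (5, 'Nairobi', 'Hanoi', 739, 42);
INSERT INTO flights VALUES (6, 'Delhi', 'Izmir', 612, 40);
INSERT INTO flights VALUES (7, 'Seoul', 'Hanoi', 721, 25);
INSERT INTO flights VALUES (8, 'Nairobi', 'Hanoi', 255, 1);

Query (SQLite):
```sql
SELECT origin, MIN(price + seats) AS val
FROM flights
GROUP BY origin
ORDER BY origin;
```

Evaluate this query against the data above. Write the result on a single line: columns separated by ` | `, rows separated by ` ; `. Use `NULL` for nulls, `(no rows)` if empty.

Delhi | 431 ; Edinburgh | 231 ; Nairobi | 256 ; Seoul | 413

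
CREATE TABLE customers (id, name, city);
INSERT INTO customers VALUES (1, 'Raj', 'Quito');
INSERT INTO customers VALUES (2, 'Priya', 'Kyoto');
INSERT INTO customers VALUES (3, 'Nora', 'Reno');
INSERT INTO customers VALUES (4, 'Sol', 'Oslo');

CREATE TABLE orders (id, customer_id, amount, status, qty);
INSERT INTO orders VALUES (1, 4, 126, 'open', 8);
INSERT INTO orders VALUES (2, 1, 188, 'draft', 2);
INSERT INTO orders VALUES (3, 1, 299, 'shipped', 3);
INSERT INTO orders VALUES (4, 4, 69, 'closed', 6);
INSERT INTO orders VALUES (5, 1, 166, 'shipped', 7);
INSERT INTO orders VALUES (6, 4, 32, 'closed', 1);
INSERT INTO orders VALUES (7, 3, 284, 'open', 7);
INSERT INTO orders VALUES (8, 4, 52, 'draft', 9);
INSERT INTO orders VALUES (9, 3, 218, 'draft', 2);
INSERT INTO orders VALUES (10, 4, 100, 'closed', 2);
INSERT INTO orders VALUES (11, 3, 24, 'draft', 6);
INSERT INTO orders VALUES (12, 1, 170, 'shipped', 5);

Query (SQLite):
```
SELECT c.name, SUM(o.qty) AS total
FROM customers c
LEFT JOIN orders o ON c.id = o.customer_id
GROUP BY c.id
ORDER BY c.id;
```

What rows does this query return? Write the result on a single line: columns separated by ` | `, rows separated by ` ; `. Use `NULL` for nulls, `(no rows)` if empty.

Raj | 17 ; Priya | NULL ; Nora | 15 ; Sol | 26

LEFT JOIN keeps every customers row; unmatched ones get NULL for orders columns.
Group by customers.id and compute SUM(o.qty). SUM over an all-NULL group is NULL.
  1: ids {2, 3, 5, 12} → SUM(o.qty)=17
  2: ids {—} → SUM(o.qty)=NULL
  3: ids {7, 9, 11} → SUM(o.qty)=15
  4: ids {1, 4, 6, 8, 10} → SUM(o.qty)=26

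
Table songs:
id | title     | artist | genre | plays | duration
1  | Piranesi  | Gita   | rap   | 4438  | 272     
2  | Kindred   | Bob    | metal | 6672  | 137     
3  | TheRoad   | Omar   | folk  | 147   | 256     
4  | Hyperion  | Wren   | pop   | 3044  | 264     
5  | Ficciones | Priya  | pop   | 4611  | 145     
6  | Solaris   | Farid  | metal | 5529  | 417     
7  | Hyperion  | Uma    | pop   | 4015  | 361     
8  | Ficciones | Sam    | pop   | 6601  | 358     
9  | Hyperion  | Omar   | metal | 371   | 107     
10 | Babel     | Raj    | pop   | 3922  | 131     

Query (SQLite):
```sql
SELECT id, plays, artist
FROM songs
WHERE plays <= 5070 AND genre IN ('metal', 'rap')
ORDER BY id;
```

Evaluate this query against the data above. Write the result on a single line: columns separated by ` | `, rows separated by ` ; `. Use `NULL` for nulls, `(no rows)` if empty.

plays <= 5070: ids {1, 3, 4, 5, 7, 9, 10}
genre IN ('metal', 'rap'): ids {1, 2, 6, 9}
Combine with AND.

1 | 4438 | Gita ; 9 | 371 | Omar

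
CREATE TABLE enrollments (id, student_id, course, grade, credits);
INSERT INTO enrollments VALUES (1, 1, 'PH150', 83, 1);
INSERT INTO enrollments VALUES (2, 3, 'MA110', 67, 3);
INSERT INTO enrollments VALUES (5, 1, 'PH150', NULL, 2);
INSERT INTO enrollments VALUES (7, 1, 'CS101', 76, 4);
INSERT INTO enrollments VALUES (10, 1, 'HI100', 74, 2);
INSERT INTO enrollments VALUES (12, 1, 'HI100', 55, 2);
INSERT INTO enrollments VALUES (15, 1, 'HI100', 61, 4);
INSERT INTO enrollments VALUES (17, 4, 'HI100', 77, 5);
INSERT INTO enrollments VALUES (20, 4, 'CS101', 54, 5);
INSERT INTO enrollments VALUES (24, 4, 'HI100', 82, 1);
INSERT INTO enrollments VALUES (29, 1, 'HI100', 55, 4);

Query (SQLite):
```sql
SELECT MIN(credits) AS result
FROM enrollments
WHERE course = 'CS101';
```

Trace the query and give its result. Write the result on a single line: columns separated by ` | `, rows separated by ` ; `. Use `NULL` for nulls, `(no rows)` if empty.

4

Rows where course='CS101' → credits values: [4, 5].
MIN of non-NULL values = 4.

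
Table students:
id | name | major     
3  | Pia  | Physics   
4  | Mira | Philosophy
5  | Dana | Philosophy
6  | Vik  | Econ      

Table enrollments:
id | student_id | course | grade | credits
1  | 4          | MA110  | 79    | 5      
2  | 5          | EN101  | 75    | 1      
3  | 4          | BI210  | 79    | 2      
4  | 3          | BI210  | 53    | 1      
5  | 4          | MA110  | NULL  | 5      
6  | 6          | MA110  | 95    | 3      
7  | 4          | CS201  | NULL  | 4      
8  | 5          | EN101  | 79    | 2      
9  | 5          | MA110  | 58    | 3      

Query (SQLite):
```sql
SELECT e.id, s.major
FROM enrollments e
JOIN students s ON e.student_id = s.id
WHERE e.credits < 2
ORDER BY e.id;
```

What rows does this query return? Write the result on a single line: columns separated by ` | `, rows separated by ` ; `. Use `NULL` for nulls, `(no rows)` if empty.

2 | Philosophy ; 4 | Physics

Each enrollments row matches the students row where student_id = students.id.
Then keep rows with e.credits < 2.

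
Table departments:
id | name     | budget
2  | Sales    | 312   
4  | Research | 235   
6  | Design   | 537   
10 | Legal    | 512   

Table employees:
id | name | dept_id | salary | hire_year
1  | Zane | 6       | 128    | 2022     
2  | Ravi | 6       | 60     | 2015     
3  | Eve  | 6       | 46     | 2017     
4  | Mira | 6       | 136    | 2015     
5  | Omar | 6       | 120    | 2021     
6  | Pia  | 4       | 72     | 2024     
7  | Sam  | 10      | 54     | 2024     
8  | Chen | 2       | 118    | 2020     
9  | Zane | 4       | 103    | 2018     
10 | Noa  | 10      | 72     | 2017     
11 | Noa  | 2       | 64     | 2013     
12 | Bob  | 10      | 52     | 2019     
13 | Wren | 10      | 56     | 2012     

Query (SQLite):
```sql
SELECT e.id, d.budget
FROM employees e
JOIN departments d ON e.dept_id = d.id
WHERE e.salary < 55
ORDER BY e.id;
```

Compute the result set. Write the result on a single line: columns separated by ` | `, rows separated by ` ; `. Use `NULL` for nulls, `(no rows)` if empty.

3 | 537 ; 7 | 512 ; 12 | 512

Each employees row matches the departments row where dept_id = departments.id.
Then keep rows with e.salary < 55.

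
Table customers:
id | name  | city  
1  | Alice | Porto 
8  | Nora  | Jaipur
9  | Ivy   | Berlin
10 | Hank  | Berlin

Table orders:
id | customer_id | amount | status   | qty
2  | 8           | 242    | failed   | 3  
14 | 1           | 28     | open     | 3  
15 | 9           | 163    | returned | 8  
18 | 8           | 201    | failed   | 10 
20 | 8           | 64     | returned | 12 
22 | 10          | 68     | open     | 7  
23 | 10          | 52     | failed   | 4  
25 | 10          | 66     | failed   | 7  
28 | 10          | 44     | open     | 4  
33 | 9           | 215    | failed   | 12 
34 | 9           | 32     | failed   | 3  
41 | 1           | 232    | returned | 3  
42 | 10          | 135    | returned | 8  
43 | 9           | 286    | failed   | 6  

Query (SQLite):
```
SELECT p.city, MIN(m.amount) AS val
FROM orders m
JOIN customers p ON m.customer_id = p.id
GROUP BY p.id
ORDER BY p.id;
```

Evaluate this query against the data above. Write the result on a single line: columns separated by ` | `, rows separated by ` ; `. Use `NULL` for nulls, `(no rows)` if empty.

Join each orders row to its customers via customer_id.
Group joined rows by customers.id; compute MIN(m.amount) per group.
  1: ids {14, 41} → MIN(m.amount)=28
  8: ids {2, 18, 20} → MIN(m.amount)=64
  9: ids {15, 33, 34, 43} → MIN(m.amount)=32
  10: ids {22, 23, 25, 28, 42} → MIN(m.amount)=44

Porto | 28 ; Jaipur | 64 ; Berlin | 32 ; Berlin | 44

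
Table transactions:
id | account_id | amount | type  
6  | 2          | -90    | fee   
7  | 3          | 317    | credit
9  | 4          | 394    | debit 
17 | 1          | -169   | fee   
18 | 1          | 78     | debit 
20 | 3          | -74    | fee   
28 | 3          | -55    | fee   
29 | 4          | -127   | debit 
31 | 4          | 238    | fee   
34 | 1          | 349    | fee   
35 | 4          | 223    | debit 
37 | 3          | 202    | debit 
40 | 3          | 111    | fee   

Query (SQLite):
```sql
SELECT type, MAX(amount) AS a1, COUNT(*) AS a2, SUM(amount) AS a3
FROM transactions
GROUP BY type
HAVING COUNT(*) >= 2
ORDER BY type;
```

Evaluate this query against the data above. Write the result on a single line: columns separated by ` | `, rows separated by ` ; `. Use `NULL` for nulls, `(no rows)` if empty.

Group transactions by type.
Per group compute: MAX(amount), COUNT(*), SUM(amount).
HAVING: drop groups with fewer than 2 rows.
  credit: ids {7} → MAX(amount)=317, COUNT(*)=1, SUM(amount)=317
  debit: ids {9, 18, 29, 35, 37} → MAX(amount)=394, COUNT(*)=5, SUM(amount)=770
  fee: ids {6, 17, 20, 28, 31, 34, 40} → MAX(amount)=349, COUNT(*)=7, SUM(amount)=310

debit | 394 | 5 | 770 ; fee | 349 | 7 | 310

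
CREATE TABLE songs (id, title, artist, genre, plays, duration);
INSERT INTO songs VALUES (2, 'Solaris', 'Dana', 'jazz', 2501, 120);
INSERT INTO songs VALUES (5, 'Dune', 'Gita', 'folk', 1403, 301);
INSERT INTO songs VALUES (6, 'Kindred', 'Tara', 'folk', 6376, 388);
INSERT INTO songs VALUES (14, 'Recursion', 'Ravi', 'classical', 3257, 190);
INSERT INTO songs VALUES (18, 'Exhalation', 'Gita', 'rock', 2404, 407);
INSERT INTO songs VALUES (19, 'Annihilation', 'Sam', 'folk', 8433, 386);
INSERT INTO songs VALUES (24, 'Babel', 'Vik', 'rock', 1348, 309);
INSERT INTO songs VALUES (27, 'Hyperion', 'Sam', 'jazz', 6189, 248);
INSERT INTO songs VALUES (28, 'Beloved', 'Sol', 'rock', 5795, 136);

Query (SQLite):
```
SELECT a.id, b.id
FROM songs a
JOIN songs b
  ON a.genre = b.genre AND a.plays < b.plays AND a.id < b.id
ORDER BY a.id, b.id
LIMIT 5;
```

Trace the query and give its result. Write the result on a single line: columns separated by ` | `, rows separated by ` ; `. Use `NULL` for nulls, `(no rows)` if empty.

Pairs (a,b) with same genre, a.plays < b.plays, a.id < b.id.
genre groups: classical:{14} folk:{5,6,19} jazz:{2,27} rock:{18,24,28}
Ordered by (a.id, b.id); first 5.

2 | 27 ; 5 | 6 ; 5 | 19 ; 6 | 19 ; 18 | 28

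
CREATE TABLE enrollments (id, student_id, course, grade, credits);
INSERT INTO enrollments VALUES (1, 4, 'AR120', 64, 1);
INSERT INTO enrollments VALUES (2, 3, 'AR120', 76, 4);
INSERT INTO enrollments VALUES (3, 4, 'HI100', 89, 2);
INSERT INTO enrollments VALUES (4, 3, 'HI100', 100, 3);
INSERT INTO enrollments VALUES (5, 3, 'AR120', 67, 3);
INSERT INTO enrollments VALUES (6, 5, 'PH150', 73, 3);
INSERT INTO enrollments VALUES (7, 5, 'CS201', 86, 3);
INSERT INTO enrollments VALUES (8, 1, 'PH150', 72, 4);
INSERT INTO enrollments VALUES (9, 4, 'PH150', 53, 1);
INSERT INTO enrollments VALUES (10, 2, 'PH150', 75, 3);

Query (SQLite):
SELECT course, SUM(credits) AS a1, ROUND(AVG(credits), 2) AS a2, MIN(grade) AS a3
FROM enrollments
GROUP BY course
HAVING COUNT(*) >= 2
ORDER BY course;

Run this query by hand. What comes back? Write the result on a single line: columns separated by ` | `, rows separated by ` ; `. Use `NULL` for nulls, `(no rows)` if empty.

AR120 | 8 | 2.67 | 64 ; HI100 | 5 | 2.5 | 89 ; PH150 | 11 | 2.75 | 53

Group enrollments by course.
Per group compute: SUM(credits), ROUND(AVG(credits), 2), MIN(grade).
HAVING: drop groups with fewer than 2 rows.
  AR120: ids {1, 2, 5} → SUM(credits)=8, ROUND(AVG(credits), 2)=2.67, MIN(grade)=64
  CS201: ids {7} → SUM(credits)=3, ROUND(AVG(credits), 2)=3, MIN(grade)=86
  HI100: ids {3, 4} → SUM(credits)=5, ROUND(AVG(credits), 2)=2.5, MIN(grade)=89
  PH150: ids {6, 8, 9, 10} → SUM(credits)=11, ROUND(AVG(credits), 2)=2.75, MIN(grade)=53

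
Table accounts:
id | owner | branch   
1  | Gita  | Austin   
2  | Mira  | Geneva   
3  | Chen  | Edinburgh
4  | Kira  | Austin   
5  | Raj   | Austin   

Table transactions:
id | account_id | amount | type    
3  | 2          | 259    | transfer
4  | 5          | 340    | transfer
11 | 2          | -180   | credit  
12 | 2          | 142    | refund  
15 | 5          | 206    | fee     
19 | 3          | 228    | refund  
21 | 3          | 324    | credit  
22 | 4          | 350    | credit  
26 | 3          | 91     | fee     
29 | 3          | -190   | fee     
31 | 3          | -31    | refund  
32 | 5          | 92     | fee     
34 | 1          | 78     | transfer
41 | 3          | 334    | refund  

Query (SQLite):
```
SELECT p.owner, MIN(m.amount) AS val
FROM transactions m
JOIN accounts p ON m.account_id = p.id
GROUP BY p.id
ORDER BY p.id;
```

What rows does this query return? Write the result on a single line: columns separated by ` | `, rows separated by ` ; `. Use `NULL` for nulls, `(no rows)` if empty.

Gita | 78 ; Mira | -180 ; Chen | -190 ; Kira | 350 ; Raj | 92

Join each transactions row to its accounts via account_id.
Group joined rows by accounts.id; compute MIN(m.amount) per group.
  1: ids {34} → MIN(m.amount)=78
  2: ids {3, 11, 12} → MIN(m.amount)=-180
  3: ids {19, 21, 26, 29, 31, 41} → MIN(m.amount)=-190
  4: ids {22} → MIN(m.amount)=350
  5: ids {4, 15, 32} → MIN(m.amount)=92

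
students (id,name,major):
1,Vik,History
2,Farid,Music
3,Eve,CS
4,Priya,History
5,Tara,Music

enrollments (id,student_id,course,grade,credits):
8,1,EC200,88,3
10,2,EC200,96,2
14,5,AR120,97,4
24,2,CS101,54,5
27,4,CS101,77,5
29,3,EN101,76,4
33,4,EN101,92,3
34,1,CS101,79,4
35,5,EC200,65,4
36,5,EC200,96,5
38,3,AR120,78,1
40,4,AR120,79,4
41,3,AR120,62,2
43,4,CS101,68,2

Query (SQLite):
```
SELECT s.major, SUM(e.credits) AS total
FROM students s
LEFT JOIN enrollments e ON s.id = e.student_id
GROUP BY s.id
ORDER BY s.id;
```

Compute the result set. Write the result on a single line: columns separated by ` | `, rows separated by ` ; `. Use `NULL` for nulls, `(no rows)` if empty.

History | 7 ; Music | 7 ; CS | 7 ; History | 14 ; Music | 13

LEFT JOIN keeps every students row; unmatched ones get NULL for enrollments columns.
Group by students.id and compute SUM(e.credits). SUM over an all-NULL group is NULL.
  1: ids {8, 34} → SUM(e.credits)=7
  2: ids {10, 24} → SUM(e.credits)=7
  3: ids {29, 38, 41} → SUM(e.credits)=7
  4: ids {27, 33, 40, 43} → SUM(e.credits)=14
  5: ids {14, 35, 36} → SUM(e.credits)=13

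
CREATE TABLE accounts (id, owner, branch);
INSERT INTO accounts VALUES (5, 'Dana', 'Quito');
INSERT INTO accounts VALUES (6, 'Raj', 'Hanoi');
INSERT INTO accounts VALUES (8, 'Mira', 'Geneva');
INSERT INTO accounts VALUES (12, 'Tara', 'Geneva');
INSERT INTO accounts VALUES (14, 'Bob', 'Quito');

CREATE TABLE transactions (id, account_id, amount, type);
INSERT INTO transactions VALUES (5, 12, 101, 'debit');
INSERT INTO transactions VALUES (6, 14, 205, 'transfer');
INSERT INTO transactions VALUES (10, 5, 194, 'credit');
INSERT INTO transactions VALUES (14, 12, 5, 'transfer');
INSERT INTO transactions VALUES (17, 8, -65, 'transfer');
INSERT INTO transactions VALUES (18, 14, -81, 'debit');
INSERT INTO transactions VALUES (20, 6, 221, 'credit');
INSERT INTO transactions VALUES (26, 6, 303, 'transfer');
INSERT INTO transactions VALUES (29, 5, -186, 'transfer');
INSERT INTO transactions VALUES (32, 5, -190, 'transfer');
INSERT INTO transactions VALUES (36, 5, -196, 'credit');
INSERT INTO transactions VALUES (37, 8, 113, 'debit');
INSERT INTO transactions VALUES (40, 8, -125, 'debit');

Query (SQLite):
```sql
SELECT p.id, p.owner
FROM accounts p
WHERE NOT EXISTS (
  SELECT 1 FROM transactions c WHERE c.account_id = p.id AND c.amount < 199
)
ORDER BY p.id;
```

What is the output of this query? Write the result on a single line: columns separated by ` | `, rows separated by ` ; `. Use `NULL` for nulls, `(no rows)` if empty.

For each accounts row, check whether any transactions with matching account_id has amount < 199.
Keep rows where that is false.

6 | Raj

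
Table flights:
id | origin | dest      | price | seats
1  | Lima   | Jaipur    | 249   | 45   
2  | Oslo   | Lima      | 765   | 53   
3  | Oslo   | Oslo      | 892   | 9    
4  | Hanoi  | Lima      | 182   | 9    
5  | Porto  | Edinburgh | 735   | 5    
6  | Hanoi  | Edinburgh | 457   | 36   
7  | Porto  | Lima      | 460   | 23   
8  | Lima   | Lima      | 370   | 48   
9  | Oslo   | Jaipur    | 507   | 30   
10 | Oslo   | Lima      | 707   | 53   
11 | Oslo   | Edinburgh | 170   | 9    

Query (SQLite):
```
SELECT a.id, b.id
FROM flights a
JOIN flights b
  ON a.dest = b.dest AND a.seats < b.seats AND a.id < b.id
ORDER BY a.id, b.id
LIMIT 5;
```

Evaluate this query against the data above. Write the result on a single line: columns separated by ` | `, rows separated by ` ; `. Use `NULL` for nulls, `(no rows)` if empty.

Pairs (a,b) with same dest, a.seats < b.seats, a.id < b.id.
dest groups: Edinburgh:{5,6,11} Jaipur:{1,9} Lima:{2,4,7,8,10} Oslo:{3}
Ordered by (a.id, b.id); first 5.

4 | 7 ; 4 | 8 ; 4 | 10 ; 5 | 6 ; 5 | 11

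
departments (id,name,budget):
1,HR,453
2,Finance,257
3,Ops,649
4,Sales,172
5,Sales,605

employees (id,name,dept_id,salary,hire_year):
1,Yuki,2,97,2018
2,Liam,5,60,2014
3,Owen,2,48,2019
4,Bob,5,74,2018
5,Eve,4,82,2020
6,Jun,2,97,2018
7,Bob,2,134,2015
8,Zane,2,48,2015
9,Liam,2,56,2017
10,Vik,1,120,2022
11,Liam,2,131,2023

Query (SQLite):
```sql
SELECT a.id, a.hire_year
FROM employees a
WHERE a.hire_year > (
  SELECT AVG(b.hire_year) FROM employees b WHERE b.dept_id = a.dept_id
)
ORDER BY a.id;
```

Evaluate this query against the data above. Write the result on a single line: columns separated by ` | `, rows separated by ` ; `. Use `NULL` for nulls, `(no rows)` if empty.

For each employees row a, compute AVG(hire_year) over rows sharing a.dept_id.
Keep row a if a.hire_year > that per-group AVG.
  dept_id=1: AVG(hire_year) = 2022.0
  dept_id=2: AVG(hire_year) = 2017.857143
  dept_id=4: AVG(hire_year) = 2020.0
  dept_id=5: AVG(hire_year) = 2016.0

1 | 2018 ; 3 | 2019 ; 4 | 2018 ; 6 | 2018 ; 11 | 2023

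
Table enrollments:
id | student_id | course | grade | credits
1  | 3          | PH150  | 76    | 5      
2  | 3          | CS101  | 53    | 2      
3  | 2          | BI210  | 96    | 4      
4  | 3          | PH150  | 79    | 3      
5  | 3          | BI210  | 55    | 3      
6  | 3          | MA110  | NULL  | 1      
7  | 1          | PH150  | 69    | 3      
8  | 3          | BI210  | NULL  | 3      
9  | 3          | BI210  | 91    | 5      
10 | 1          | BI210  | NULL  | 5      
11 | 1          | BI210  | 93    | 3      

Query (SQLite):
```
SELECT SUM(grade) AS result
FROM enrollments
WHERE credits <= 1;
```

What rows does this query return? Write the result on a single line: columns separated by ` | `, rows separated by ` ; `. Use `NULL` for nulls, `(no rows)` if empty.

NULL

Rows where credits <= 1 → grade values: [NULL].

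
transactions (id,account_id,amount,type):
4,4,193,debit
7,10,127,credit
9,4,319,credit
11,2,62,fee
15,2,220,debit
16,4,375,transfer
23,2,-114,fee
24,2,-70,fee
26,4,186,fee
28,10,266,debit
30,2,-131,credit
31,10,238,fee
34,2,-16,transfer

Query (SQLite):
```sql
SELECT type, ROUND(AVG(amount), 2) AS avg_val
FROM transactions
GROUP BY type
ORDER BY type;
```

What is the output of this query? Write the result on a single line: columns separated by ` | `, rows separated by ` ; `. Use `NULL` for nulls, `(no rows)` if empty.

Partition transactions by type; compute ROUND(AVG(amount), 2) within each group.
  credit: ids {7, 9, 30} → ROUND(AVG(amount), 2)=105
  debit: ids {4, 15, 28} → ROUND(AVG(amount), 2)=226.33
  fee: ids {11, 23, 24, 26, 31} → ROUND(AVG(amount), 2)=60.4
  transfer: ids {16, 34} → ROUND(AVG(amount), 2)=179.5

credit | 105 ; debit | 226.33 ; fee | 60.4 ; transfer | 179.5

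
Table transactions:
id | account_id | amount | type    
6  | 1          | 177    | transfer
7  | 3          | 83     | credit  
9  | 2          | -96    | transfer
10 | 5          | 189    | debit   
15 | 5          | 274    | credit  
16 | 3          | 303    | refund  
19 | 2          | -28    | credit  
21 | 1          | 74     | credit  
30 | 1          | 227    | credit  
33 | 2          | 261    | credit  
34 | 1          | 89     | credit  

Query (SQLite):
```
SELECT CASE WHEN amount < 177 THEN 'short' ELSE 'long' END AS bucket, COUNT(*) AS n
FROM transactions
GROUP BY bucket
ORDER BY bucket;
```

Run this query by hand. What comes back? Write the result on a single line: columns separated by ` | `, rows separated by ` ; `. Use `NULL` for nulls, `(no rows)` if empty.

long | 6 ; short | 5

Bucket rows by amount < 177 → 'short' else 'long'; count each bucket.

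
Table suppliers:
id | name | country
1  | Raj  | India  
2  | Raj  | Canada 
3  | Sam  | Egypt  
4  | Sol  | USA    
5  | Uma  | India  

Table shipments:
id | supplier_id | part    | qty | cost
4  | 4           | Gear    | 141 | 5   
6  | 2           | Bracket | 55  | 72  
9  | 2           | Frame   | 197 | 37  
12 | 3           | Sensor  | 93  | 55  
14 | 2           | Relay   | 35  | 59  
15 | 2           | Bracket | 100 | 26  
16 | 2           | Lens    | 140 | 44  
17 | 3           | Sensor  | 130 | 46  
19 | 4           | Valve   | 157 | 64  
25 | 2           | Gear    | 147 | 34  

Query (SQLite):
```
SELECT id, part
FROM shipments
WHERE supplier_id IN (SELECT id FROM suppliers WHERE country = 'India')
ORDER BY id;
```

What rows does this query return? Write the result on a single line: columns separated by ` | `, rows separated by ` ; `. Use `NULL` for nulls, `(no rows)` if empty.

(no rows)

Inner query: suppliers.id where country = 'India'.
Outer: keep shipments rows whose supplier_id is in that set.
Inner query → {1, 5}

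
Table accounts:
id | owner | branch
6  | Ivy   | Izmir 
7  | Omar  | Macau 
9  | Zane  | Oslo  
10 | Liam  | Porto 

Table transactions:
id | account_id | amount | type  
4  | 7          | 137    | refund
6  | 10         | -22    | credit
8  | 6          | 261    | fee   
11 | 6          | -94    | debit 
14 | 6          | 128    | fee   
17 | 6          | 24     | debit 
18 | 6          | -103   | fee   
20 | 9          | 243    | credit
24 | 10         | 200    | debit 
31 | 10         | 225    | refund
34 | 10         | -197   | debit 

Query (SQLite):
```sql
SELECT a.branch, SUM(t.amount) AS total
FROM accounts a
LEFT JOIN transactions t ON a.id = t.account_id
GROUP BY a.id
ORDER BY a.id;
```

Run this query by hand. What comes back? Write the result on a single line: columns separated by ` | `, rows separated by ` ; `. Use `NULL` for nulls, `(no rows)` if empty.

LEFT JOIN keeps every accounts row; unmatched ones get NULL for transactions columns.
Group by accounts.id and compute SUM(t.amount). SUM over an all-NULL group is NULL.
  6: ids {8, 11, 14, 17, 18} → SUM(t.amount)=216
  7: ids {4} → SUM(t.amount)=137
  9: ids {20} → SUM(t.amount)=243
  10: ids {6, 24, 31, 34} → SUM(t.amount)=206

Izmir | 216 ; Macau | 137 ; Oslo | 243 ; Porto | 206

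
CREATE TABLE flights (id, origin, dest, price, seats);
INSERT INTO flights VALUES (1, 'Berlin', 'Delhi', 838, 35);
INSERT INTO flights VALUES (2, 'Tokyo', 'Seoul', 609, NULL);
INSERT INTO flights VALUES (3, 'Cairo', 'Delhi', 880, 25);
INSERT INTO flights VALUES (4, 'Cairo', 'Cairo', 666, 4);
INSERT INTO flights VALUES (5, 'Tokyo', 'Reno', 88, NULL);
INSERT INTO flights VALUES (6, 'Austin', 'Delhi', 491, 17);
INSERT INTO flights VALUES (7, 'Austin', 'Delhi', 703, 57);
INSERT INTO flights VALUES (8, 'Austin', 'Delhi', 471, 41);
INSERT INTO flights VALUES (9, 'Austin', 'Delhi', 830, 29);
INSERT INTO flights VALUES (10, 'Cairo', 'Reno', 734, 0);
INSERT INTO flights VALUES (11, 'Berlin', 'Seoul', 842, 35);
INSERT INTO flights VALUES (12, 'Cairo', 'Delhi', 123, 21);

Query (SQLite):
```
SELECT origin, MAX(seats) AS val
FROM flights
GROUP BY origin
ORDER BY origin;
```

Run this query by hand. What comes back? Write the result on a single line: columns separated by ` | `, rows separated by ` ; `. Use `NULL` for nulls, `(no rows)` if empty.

Austin | 57 ; Berlin | 35 ; Cairo | 25 ; Tokyo | NULL

Partition flights by origin; compute MAX(seats) within each group.
  Austin: ids {6, 7, 8, 9} → MAX(seats)=57
  Berlin: ids {1, 11} → MAX(seats)=35
  Cairo: ids {3, 4, 10, 12} → MAX(seats)=25
  Tokyo: ids {2, 5} → MAX(seats)=NULL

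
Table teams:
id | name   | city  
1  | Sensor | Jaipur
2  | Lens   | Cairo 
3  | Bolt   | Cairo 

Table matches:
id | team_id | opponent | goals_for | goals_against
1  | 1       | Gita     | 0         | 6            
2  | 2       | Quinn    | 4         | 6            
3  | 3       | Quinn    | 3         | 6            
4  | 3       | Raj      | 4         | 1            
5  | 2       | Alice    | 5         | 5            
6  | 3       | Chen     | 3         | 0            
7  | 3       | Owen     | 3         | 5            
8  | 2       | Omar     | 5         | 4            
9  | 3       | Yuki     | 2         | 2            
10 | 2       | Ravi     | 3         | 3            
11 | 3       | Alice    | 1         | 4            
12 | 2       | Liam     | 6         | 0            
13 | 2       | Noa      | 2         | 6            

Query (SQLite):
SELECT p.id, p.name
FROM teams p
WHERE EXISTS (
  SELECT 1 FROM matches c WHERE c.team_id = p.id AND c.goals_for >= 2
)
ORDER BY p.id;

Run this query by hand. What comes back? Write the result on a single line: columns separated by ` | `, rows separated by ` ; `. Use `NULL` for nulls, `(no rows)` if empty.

For each teams row, check whether any matches with matching team_id has goals_for >= 2.
Keep rows where that is true.

2 | Lens ; 3 | Bolt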